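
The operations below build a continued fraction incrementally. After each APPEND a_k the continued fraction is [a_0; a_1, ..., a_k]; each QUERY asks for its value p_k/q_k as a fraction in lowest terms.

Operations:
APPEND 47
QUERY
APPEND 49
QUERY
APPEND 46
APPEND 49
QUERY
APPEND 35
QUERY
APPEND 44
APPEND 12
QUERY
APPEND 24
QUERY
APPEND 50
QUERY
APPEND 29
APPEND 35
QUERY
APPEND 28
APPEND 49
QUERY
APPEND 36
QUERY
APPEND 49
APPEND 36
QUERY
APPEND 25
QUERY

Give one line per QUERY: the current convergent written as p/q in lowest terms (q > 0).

APPEND 47: p_0 = 47·1 + 0 = 47, q_0 = 47·0 + 1 = 1 → 47/1
APPEND 49: p_1 = 49·47 + 1 = 2304, q_1 = 49·1 + 0 = 49 → 2304/49
APPEND 46: p_2 = 46·2304 + 47 = 106031, q_2 = 46·49 + 1 = 2255 → 106031/2255
APPEND 49: p_3 = 49·106031 + 2304 = 5197823, q_3 = 49·2255 + 49 = 110544 → 5197823/110544
APPEND 35: p_4 = 35·5197823 + 106031 = 182029836, q_4 = 35·110544 + 2255 = 3871295 → 182029836/3871295
APPEND 44: p_5 = 44·182029836 + 5197823 = 8014510607, q_5 = 44·3871295 + 110544 = 170447524 → 8014510607/170447524
APPEND 12: p_6 = 12·8014510607 + 182029836 = 96356157120, q_6 = 12·170447524 + 3871295 = 2049241583 → 96356157120/2049241583
APPEND 24: p_7 = 24·96356157120 + 8014510607 = 2320562281487, q_7 = 24·2049241583 + 170447524 = 49352245516 → 2320562281487/49352245516
APPEND 50: p_8 = 50·2320562281487 + 96356157120 = 116124470231470, q_8 = 50·49352245516 + 2049241583 = 2469661517383 → 116124470231470/2469661517383
APPEND 29: p_9 = 29·116124470231470 + 2320562281487 = 3369930198994117, q_9 = 29·2469661517383 + 49352245516 = 71669536249623 → 3369930198994117/71669536249623
APPEND 35: p_10 = 35·3369930198994117 + 116124470231470 = 118063681435025565, q_10 = 35·71669536249623 + 2469661517383 = 2510903430254188 → 118063681435025565/2510903430254188
APPEND 28: p_11 = 28·118063681435025565 + 3369930198994117 = 3309153010379709937, q_11 = 28·2510903430254188 + 71669536249623 = 70376965583366887 → 3309153010379709937/70376965583366887
APPEND 49: p_12 = 49·3309153010379709937 + 118063681435025565 = 162266561190040812478, q_12 = 49·70376965583366887 + 2510903430254188 = 3450982217015231651 → 162266561190040812478/3450982217015231651
APPEND 36: p_13 = 36·162266561190040812478 + 3309153010379709937 = 5844905355851848959145, q_13 = 36·3450982217015231651 + 70376965583366887 = 124305736778131706323 → 5844905355851848959145/124305736778131706323
APPEND 49: p_14 = 49·5844905355851848959145 + 162266561190040812478 = 286562628997930639810583, q_14 = 49·124305736778131706323 + 3450982217015231651 = 6094432084345468841478 → 286562628997930639810583/6094432084345468841478
APPEND 36: p_15 = 36·286562628997930639810583 + 5844905355851848959145 = 10322099549281354882140133, q_15 = 36·6094432084345468841478 + 124305736778131706323 = 219523860773215009999531 → 10322099549281354882140133/219523860773215009999531
APPEND 25: p_16 = 25·10322099549281354882140133 + 286562628997930639810583 = 258339051361031802693313908, q_16 = 25·219523860773215009999531 + 6094432084345468841478 = 5494190951414720718829753 → 258339051361031802693313908/5494190951414720718829753

47/1
2304/49
5197823/110544
182029836/3871295
96356157120/2049241583
2320562281487/49352245516
116124470231470/2469661517383
118063681435025565/2510903430254188
162266561190040812478/3450982217015231651
5844905355851848959145/124305736778131706323
10322099549281354882140133/219523860773215009999531
258339051361031802693313908/5494190951414720718829753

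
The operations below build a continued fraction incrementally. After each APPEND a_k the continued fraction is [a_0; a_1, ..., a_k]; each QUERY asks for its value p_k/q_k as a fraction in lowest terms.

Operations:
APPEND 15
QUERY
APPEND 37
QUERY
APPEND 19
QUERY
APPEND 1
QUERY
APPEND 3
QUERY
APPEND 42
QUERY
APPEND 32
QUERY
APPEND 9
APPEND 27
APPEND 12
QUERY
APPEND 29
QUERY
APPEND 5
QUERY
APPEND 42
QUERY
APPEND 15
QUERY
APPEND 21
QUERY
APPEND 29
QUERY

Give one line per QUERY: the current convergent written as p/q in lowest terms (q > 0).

APPEND 15: p_0 = 15·1 + 0 = 15, q_0 = 15·0 + 1 = 1 → 15/1
APPEND 37: p_1 = 37·15 + 1 = 556, q_1 = 37·1 + 0 = 37 → 556/37
APPEND 19: p_2 = 19·556 + 15 = 10579, q_2 = 19·37 + 1 = 704 → 10579/704
APPEND 1: p_3 = 1·10579 + 556 = 11135, q_3 = 1·704 + 37 = 741 → 11135/741
APPEND 3: p_4 = 3·11135 + 10579 = 43984, q_4 = 3·741 + 704 = 2927 → 43984/2927
APPEND 42: p_5 = 42·43984 + 11135 = 1858463, q_5 = 42·2927 + 741 = 123675 → 1858463/123675
APPEND 32: p_6 = 32·1858463 + 43984 = 59514800, q_6 = 32·123675 + 2927 = 3960527 → 59514800/3960527
APPEND 9: p_7 = 9·59514800 + 1858463 = 537491663, q_7 = 9·3960527 + 123675 = 35768418 → 537491663/35768418
APPEND 27: p_8 = 27·537491663 + 59514800 = 14571789701, q_8 = 27·35768418 + 3960527 = 969707813 → 14571789701/969707813
APPEND 12: p_9 = 12·14571789701 + 537491663 = 175398968075, q_9 = 12·969707813 + 35768418 = 11672262174 → 175398968075/11672262174
APPEND 29: p_10 = 29·175398968075 + 14571789701 = 5101141863876, q_10 = 29·11672262174 + 969707813 = 339465310859 → 5101141863876/339465310859
APPEND 5: p_11 = 5·5101141863876 + 175398968075 = 25681108287455, q_11 = 5·339465310859 + 11672262174 = 1708998816469 → 25681108287455/1708998816469
APPEND 42: p_12 = 42·25681108287455 + 5101141863876 = 1083707689936986, q_12 = 42·1708998816469 + 339465310859 = 72117415602557 → 1083707689936986/72117415602557
APPEND 15: p_13 = 15·1083707689936986 + 25681108287455 = 16281296457342245, q_13 = 15·72117415602557 + 1708998816469 = 1083470232854824 → 16281296457342245/1083470232854824
APPEND 21: p_14 = 21·16281296457342245 + 1083707689936986 = 342990933294124131, q_14 = 21·1083470232854824 + 72117415602557 = 22824992305553861 → 342990933294124131/22824992305553861
APPEND 29: p_15 = 29·342990933294124131 + 16281296457342245 = 9963018361986942044, q_15 = 29·22824992305553861 + 1083470232854824 = 663008247093916793 → 9963018361986942044/663008247093916793

15/1
556/37
10579/704
11135/741
43984/2927
1858463/123675
59514800/3960527
175398968075/11672262174
5101141863876/339465310859
25681108287455/1708998816469
1083707689936986/72117415602557
16281296457342245/1083470232854824
342990933294124131/22824992305553861
9963018361986942044/663008247093916793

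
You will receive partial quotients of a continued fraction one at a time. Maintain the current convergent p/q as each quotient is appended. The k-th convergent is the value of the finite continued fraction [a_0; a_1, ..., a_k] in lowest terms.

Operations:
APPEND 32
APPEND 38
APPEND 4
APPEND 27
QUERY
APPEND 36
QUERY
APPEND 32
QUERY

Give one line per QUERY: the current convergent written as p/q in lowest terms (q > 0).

133517/4169
4811512/150237
154101901/4811753

APPEND 32: p_0 = 32·1 + 0 = 32, q_0 = 32·0 + 1 = 1 → 32/1
APPEND 38: p_1 = 38·32 + 1 = 1217, q_1 = 38·1 + 0 = 38 → 1217/38
APPEND 4: p_2 = 4·1217 + 32 = 4900, q_2 = 4·38 + 1 = 153 → 4900/153
APPEND 27: p_3 = 27·4900 + 1217 = 133517, q_3 = 27·153 + 38 = 4169 → 133517/4169
APPEND 36: p_4 = 36·133517 + 4900 = 4811512, q_4 = 36·4169 + 153 = 150237 → 4811512/150237
APPEND 32: p_5 = 32·4811512 + 133517 = 154101901, q_5 = 32·150237 + 4169 = 4811753 → 154101901/4811753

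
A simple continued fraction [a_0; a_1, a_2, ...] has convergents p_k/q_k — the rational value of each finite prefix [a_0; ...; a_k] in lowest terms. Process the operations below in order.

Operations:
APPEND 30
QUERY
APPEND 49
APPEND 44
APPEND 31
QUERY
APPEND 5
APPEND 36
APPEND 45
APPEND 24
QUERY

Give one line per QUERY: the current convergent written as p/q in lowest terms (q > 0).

APPEND 30: p_0 = 30·1 + 0 = 30, q_0 = 30·0 + 1 = 1 → 30/1
APPEND 49: p_1 = 49·30 + 1 = 1471, q_1 = 49·1 + 0 = 49 → 1471/49
APPEND 44: p_2 = 44·1471 + 30 = 64754, q_2 = 44·49 + 1 = 2157 → 64754/2157
APPEND 31: p_3 = 31·64754 + 1471 = 2008845, q_3 = 31·2157 + 49 = 66916 → 2008845/66916
APPEND 5: p_4 = 5·2008845 + 64754 = 10108979, q_4 = 5·66916 + 2157 = 336737 → 10108979/336737
APPEND 36: p_5 = 36·10108979 + 2008845 = 365932089, q_5 = 36·336737 + 66916 = 12189448 → 365932089/12189448
APPEND 45: p_6 = 45·365932089 + 10108979 = 16477052984, q_6 = 45·12189448 + 336737 = 548861897 → 16477052984/548861897
APPEND 24: p_7 = 24·16477052984 + 365932089 = 395815203705, q_7 = 24·548861897 + 12189448 = 13184874976 → 395815203705/13184874976

30/1
2008845/66916
395815203705/13184874976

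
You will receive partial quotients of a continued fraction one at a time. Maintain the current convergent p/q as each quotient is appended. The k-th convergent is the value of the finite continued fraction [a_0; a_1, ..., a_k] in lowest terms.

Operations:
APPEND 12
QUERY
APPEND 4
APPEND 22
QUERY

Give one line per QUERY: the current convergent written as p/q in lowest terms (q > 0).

12/1
1090/89

APPEND 12: p_0 = 12·1 + 0 = 12, q_0 = 12·0 + 1 = 1 → 12/1
APPEND 4: p_1 = 4·12 + 1 = 49, q_1 = 4·1 + 0 = 4 → 49/4
APPEND 22: p_2 = 22·49 + 12 = 1090, q_2 = 22·4 + 1 = 89 → 1090/89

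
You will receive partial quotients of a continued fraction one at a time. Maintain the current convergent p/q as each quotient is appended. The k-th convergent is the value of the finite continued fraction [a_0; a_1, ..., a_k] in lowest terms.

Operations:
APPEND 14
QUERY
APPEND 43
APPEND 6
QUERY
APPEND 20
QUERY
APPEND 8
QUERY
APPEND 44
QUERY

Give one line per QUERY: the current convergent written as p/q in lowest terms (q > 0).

APPEND 14: p_0 = 14·1 + 0 = 14, q_0 = 14·0 + 1 = 1 → 14/1
APPEND 43: p_1 = 43·14 + 1 = 603, q_1 = 43·1 + 0 = 43 → 603/43
APPEND 6: p_2 = 6·603 + 14 = 3632, q_2 = 6·43 + 1 = 259 → 3632/259
APPEND 20: p_3 = 20·3632 + 603 = 73243, q_3 = 20·259 + 43 = 5223 → 73243/5223
APPEND 8: p_4 = 8·73243 + 3632 = 589576, q_4 = 8·5223 + 259 = 42043 → 589576/42043
APPEND 44: p_5 = 44·589576 + 73243 = 26014587, q_5 = 44·42043 + 5223 = 1855115 → 26014587/1855115

14/1
3632/259
73243/5223
589576/42043
26014587/1855115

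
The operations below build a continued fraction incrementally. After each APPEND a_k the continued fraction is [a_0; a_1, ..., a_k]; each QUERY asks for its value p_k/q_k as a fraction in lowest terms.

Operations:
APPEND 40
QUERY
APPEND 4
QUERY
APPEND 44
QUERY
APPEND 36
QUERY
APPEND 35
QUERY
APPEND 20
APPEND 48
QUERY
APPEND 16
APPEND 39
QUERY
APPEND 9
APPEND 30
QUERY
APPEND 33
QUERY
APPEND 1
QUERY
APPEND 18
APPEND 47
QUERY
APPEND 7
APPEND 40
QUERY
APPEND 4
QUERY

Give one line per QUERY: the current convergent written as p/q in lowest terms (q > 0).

APPEND 40: p_0 = 40·1 + 0 = 40, q_0 = 40·0 + 1 = 1 → 40/1
APPEND 4: p_1 = 4·40 + 1 = 161, q_1 = 4·1 + 0 = 4 → 161/4
APPEND 44: p_2 = 44·161 + 40 = 7124, q_2 = 44·4 + 1 = 177 → 7124/177
APPEND 36: p_3 = 36·7124 + 161 = 256625, q_3 = 36·177 + 4 = 6376 → 256625/6376
APPEND 35: p_4 = 35·256625 + 7124 = 8988999, q_4 = 35·6376 + 177 = 223337 → 8988999/223337
APPEND 20: p_5 = 20·8988999 + 256625 = 180036605, q_5 = 20·223337 + 6376 = 4473116 → 180036605/4473116
APPEND 48: p_6 = 48·180036605 + 8988999 = 8650746039, q_6 = 48·4473116 + 223337 = 214932905 → 8650746039/214932905
APPEND 16: p_7 = 16·8650746039 + 180036605 = 138591973229, q_7 = 16·214932905 + 4473116 = 3443399596 → 138591973229/3443399596
APPEND 39: p_8 = 39·138591973229 + 8650746039 = 5413737701970, q_8 = 39·3443399596 + 214932905 = 134507517149 → 5413737701970/134507517149
APPEND 9: p_9 = 9·5413737701970 + 138591973229 = 48862231290959, q_9 = 9·134507517149 + 3443399596 = 1214011053937 → 48862231290959/1214011053937
APPEND 30: p_10 = 30·48862231290959 + 5413737701970 = 1471280676430740, q_10 = 30·1214011053937 + 134507517149 = 36554839135259 → 1471280676430740/36554839135259
APPEND 33: p_11 = 33·1471280676430740 + 48862231290959 = 48601124553505379, q_11 = 33·36554839135259 + 1214011053937 = 1207523702517484 → 48601124553505379/1207523702517484
APPEND 1: p_12 = 1·48601124553505379 + 1471280676430740 = 50072405229936119, q_12 = 1·1207523702517484 + 36554839135259 = 1244078541652743 → 50072405229936119/1244078541652743
APPEND 18: p_13 = 18·50072405229936119 + 48601124553505379 = 949904418692355521, q_13 = 18·1244078541652743 + 1207523702517484 = 23600937452266858 → 949904418692355521/23600937452266858
APPEND 47: p_14 = 47·949904418692355521 + 50072405229936119 = 44695580083770645606, q_14 = 47·23600937452266858 + 1244078541652743 = 1110488138798195069 → 44695580083770645606/1110488138798195069
APPEND 7: p_15 = 7·44695580083770645606 + 949904418692355521 = 313818965005086874763, q_15 = 7·1110488138798195069 + 23600937452266858 = 7797017909039632341 → 313818965005086874763/7797017909039632341
APPEND 40: p_16 = 40·313818965005086874763 + 44695580083770645606 = 12597454180287245636126, q_16 = 40·7797017909039632341 + 1110488138798195069 = 312991204500383488709 → 12597454180287245636126/312991204500383488709
APPEND 4: p_17 = 4·12597454180287245636126 + 313818965005086874763 = 50703635686154069419267, q_17 = 4·312991204500383488709 + 7797017909039632341 = 1259761835910573587177 → 50703635686154069419267/1259761835910573587177

40/1
161/4
7124/177
256625/6376
8988999/223337
8650746039/214932905
5413737701970/134507517149
1471280676430740/36554839135259
48601124553505379/1207523702517484
50072405229936119/1244078541652743
44695580083770645606/1110488138798195069
12597454180287245636126/312991204500383488709
50703635686154069419267/1259761835910573587177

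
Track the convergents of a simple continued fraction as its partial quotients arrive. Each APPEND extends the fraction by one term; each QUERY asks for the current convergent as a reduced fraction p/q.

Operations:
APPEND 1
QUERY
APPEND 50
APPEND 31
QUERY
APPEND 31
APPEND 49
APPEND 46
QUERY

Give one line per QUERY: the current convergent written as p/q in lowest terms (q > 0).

APPEND 1: p_0 = 1·1 + 0 = 1, q_0 = 1·0 + 1 = 1 → 1/1
APPEND 50: p_1 = 50·1 + 1 = 51, q_1 = 50·1 + 0 = 50 → 51/50
APPEND 31: p_2 = 31·51 + 1 = 1582, q_2 = 31·50 + 1 = 1551 → 1582/1551
APPEND 31: p_3 = 31·1582 + 51 = 49093, q_3 = 31·1551 + 50 = 48131 → 49093/48131
APPEND 49: p_4 = 49·49093 + 1582 = 2407139, q_4 = 49·48131 + 1551 = 2359970 → 2407139/2359970
APPEND 46: p_5 = 46·2407139 + 49093 = 110777487, q_5 = 46·2359970 + 48131 = 108606751 → 110777487/108606751

1/1
1582/1551
110777487/108606751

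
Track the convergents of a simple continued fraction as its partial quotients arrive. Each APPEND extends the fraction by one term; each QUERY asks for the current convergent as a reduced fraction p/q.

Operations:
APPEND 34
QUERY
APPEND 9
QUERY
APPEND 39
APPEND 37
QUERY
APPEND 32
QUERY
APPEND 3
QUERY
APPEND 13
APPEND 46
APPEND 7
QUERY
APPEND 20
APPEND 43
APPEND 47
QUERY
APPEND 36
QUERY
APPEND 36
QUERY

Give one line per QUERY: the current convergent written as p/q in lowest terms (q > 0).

APPEND 34: p_0 = 34·1 + 0 = 34, q_0 = 34·0 + 1 = 1 → 34/1
APPEND 9: p_1 = 9·34 + 1 = 307, q_1 = 9·1 + 0 = 9 → 307/9
APPEND 39: p_2 = 39·307 + 34 = 12007, q_2 = 39·9 + 1 = 352 → 12007/352
APPEND 37: p_3 = 37·12007 + 307 = 444566, q_3 = 37·352 + 9 = 13033 → 444566/13033
APPEND 32: p_4 = 32·444566 + 12007 = 14238119, q_4 = 32·13033 + 352 = 417408 → 14238119/417408
APPEND 3: p_5 = 3·14238119 + 444566 = 43158923, q_5 = 3·417408 + 13033 = 1265257 → 43158923/1265257
APPEND 13: p_6 = 13·43158923 + 14238119 = 575304118, q_6 = 13·1265257 + 417408 = 16865749 → 575304118/16865749
APPEND 46: p_7 = 46·575304118 + 43158923 = 26507148351, q_7 = 46·16865749 + 1265257 = 777089711 → 26507148351/777089711
APPEND 7: p_8 = 7·26507148351 + 575304118 = 186125342575, q_8 = 7·777089711 + 16865749 = 5456493726 → 186125342575/5456493726
APPEND 20: p_9 = 20·186125342575 + 26507148351 = 3749013999851, q_9 = 20·5456493726 + 777089711 = 109906964231 → 3749013999851/109906964231
APPEND 43: p_10 = 43·3749013999851 + 186125342575 = 161393727336168, q_10 = 43·109906964231 + 5456493726 = 4731455955659 → 161393727336168/4731455955659
APPEND 47: p_11 = 47·161393727336168 + 3749013999851 = 7589254198799747, q_11 = 47·4731455955659 + 109906964231 = 222488336880204 → 7589254198799747/222488336880204
APPEND 36: p_12 = 36·7589254198799747 + 161393727336168 = 273374544884127060, q_12 = 36·222488336880204 + 4731455955659 = 8014311583643003 → 273374544884127060/8014311583643003
APPEND 36: p_13 = 36·273374544884127060 + 7589254198799747 = 9849072870027373907, q_13 = 36·8014311583643003 + 222488336880204 = 288737705348028312 → 9849072870027373907/288737705348028312

34/1
307/9
444566/13033
14238119/417408
43158923/1265257
186125342575/5456493726
7589254198799747/222488336880204
273374544884127060/8014311583643003
9849072870027373907/288737705348028312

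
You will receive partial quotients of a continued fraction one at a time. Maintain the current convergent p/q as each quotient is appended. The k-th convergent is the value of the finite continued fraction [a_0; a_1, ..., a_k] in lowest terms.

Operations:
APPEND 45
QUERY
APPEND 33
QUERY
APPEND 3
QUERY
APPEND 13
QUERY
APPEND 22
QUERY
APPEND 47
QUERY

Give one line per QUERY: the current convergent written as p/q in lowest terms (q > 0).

APPEND 45: p_0 = 45·1 + 0 = 45, q_0 = 45·0 + 1 = 1 → 45/1
APPEND 33: p_1 = 33·45 + 1 = 1486, q_1 = 33·1 + 0 = 33 → 1486/33
APPEND 3: p_2 = 3·1486 + 45 = 4503, q_2 = 3·33 + 1 = 100 → 4503/100
APPEND 13: p_3 = 13·4503 + 1486 = 60025, q_3 = 13·100 + 33 = 1333 → 60025/1333
APPEND 22: p_4 = 22·60025 + 4503 = 1325053, q_4 = 22·1333 + 100 = 29426 → 1325053/29426
APPEND 47: p_5 = 47·1325053 + 60025 = 62337516, q_5 = 47·29426 + 1333 = 1384355 → 62337516/1384355

45/1
1486/33
4503/100
60025/1333
1325053/29426
62337516/1384355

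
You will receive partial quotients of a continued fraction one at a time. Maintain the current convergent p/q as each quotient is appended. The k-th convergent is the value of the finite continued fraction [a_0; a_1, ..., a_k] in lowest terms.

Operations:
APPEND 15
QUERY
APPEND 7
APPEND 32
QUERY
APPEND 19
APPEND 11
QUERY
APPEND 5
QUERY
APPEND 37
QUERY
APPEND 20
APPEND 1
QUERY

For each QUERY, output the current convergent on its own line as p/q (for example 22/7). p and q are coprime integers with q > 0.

15/1
3407/225
716636/47327
3648019/240917
135693339/8961256
2853208138/188427293

APPEND 15: p_0 = 15·1 + 0 = 15, q_0 = 15·0 + 1 = 1 → 15/1
APPEND 7: p_1 = 7·15 + 1 = 106, q_1 = 7·1 + 0 = 7 → 106/7
APPEND 32: p_2 = 32·106 + 15 = 3407, q_2 = 32·7 + 1 = 225 → 3407/225
APPEND 19: p_3 = 19·3407 + 106 = 64839, q_3 = 19·225 + 7 = 4282 → 64839/4282
APPEND 11: p_4 = 11·64839 + 3407 = 716636, q_4 = 11·4282 + 225 = 47327 → 716636/47327
APPEND 5: p_5 = 5·716636 + 64839 = 3648019, q_5 = 5·47327 + 4282 = 240917 → 3648019/240917
APPEND 37: p_6 = 37·3648019 + 716636 = 135693339, q_6 = 37·240917 + 47327 = 8961256 → 135693339/8961256
APPEND 20: p_7 = 20·135693339 + 3648019 = 2717514799, q_7 = 20·8961256 + 240917 = 179466037 → 2717514799/179466037
APPEND 1: p_8 = 1·2717514799 + 135693339 = 2853208138, q_8 = 1·179466037 + 8961256 = 188427293 → 2853208138/188427293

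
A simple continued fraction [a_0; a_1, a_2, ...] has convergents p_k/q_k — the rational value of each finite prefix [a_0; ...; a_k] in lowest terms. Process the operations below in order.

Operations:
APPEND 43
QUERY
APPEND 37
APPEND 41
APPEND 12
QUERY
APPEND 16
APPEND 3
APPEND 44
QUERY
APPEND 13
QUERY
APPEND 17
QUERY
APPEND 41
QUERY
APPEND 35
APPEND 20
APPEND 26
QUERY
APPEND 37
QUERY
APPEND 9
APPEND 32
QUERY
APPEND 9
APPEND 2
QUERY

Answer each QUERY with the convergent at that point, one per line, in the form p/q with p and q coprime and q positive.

APPEND 43: p_0 = 43·1 + 0 = 43, q_0 = 43·0 + 1 = 1 → 43/1
APPEND 37: p_1 = 37·43 + 1 = 1592, q_1 = 37·1 + 0 = 37 → 1592/37
APPEND 41: p_2 = 41·1592 + 43 = 65315, q_2 = 41·37 + 1 = 1518 → 65315/1518
APPEND 12: p_3 = 12·65315 + 1592 = 785372, q_3 = 12·1518 + 37 = 18253 → 785372/18253
APPEND 16: p_4 = 16·785372 + 65315 = 12631267, q_4 = 16·18253 + 1518 = 293566 → 12631267/293566
APPEND 3: p_5 = 3·12631267 + 785372 = 38679173, q_5 = 3·293566 + 18253 = 898951 → 38679173/898951
APPEND 44: p_6 = 44·38679173 + 12631267 = 1714514879, q_6 = 44·898951 + 293566 = 39847410 → 1714514879/39847410
APPEND 13: p_7 = 13·1714514879 + 38679173 = 22327372600, q_7 = 13·39847410 + 898951 = 518915281 → 22327372600/518915281
APPEND 17: p_8 = 17·22327372600 + 1714514879 = 381279849079, q_8 = 17·518915281 + 39847410 = 8861407187 → 381279849079/8861407187
APPEND 41: p_9 = 41·381279849079 + 22327372600 = 15654801184839, q_9 = 41·8861407187 + 518915281 = 363836609948 → 15654801184839/363836609948
APPEND 35: p_10 = 35·15654801184839 + 381279849079 = 548299321318444, q_10 = 35·363836609948 + 8861407187 = 12743142755367 → 548299321318444/12743142755367
APPEND 20: p_11 = 20·548299321318444 + 15654801184839 = 10981641227553719, q_11 = 20·12743142755367 + 363836609948 = 255226691717288 → 10981641227553719/255226691717288
APPEND 26: p_12 = 26·10981641227553719 + 548299321318444 = 286070971237715138, q_12 = 26·255226691717288 + 12743142755367 = 6648637127404855 → 286070971237715138/6648637127404855
APPEND 37: p_13 = 37·286070971237715138 + 10981641227553719 = 10595607577023013825, q_13 = 37·6648637127404855 + 255226691717288 = 246254800405696923 → 10595607577023013825/246254800405696923
APPEND 9: p_14 = 9·10595607577023013825 + 286070971237715138 = 95646539164444839563, q_14 = 9·246254800405696923 + 6648637127404855 = 2222941840778677162 → 95646539164444839563/2222941840778677162
APPEND 32: p_15 = 32·95646539164444839563 + 10595607577023013825 = 3071284860839257879841, q_15 = 32·2222941840778677162 + 246254800405696923 = 71380393705323366107 → 3071284860839257879841/71380393705323366107
APPEND 9: p_16 = 9·3071284860839257879841 + 95646539164444839563 = 27737210286717765758132, q_16 = 9·71380393705323366107 + 2222941840778677162 = 644646485188688972125 → 27737210286717765758132/644646485188688972125
APPEND 2: p_17 = 2·27737210286717765758132 + 3071284860839257879841 = 58545705434274789396105, q_17 = 2·644646485188688972125 + 71380393705323366107 = 1360673364082701310357 → 58545705434274789396105/1360673364082701310357

43/1
785372/18253
1714514879/39847410
22327372600/518915281
381279849079/8861407187
15654801184839/363836609948
286070971237715138/6648637127404855
10595607577023013825/246254800405696923
3071284860839257879841/71380393705323366107
58545705434274789396105/1360673364082701310357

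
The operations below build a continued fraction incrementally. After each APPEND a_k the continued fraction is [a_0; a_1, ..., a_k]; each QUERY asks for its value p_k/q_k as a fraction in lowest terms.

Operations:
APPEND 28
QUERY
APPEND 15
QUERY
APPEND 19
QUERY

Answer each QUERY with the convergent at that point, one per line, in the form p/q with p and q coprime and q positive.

APPEND 28: p_0 = 28·1 + 0 = 28, q_0 = 28·0 + 1 = 1 → 28/1
APPEND 15: p_1 = 15·28 + 1 = 421, q_1 = 15·1 + 0 = 15 → 421/15
APPEND 19: p_2 = 19·421 + 28 = 8027, q_2 = 19·15 + 1 = 286 → 8027/286

28/1
421/15
8027/286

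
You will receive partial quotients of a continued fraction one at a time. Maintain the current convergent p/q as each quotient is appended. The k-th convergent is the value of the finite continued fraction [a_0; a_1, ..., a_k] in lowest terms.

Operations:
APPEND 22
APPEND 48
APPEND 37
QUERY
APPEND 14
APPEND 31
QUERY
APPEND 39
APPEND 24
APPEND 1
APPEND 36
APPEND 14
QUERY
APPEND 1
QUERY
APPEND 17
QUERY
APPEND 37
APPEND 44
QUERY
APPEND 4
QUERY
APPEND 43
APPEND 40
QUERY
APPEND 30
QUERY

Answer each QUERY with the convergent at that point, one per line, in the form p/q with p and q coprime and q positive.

APPEND 22: p_0 = 22·1 + 0 = 22, q_0 = 22·0 + 1 = 1 → 22/1
APPEND 48: p_1 = 48·22 + 1 = 1057, q_1 = 48·1 + 0 = 48 → 1057/48
APPEND 37: p_2 = 37·1057 + 22 = 39131, q_2 = 37·48 + 1 = 1777 → 39131/1777
APPEND 14: p_3 = 14·39131 + 1057 = 548891, q_3 = 14·1777 + 48 = 24926 → 548891/24926
APPEND 31: p_4 = 31·548891 + 39131 = 17054752, q_4 = 31·24926 + 1777 = 774483 → 17054752/774483
APPEND 39: p_5 = 39·17054752 + 548891 = 665684219, q_5 = 39·774483 + 24926 = 30229763 → 665684219/30229763
APPEND 24: p_6 = 24·665684219 + 17054752 = 15993476008, q_6 = 24·30229763 + 774483 = 726288795 → 15993476008/726288795
APPEND 1: p_7 = 1·15993476008 + 665684219 = 16659160227, q_7 = 1·726288795 + 30229763 = 756518558 → 16659160227/756518558
APPEND 36: p_8 = 36·16659160227 + 15993476008 = 615723244180, q_8 = 36·756518558 + 726288795 = 27960956883 → 615723244180/27960956883
APPEND 14: p_9 = 14·615723244180 + 16659160227 = 8636784578747, q_9 = 14·27960956883 + 756518558 = 392209914920 → 8636784578747/392209914920
APPEND 1: p_10 = 1·8636784578747 + 615723244180 = 9252507822927, q_10 = 1·392209914920 + 27960956883 = 420170871803 → 9252507822927/420170871803
APPEND 17: p_11 = 17·9252507822927 + 8636784578747 = 165929417568506, q_11 = 17·420170871803 + 392209914920 = 7535114735571 → 165929417568506/7535114735571
APPEND 37: p_12 = 37·165929417568506 + 9252507822927 = 6148640957857649, q_12 = 37·7535114735571 + 420170871803 = 279219416087930 → 6148640957857649/279219416087930
APPEND 44: p_13 = 44·6148640957857649 + 165929417568506 = 270706131563305062, q_13 = 44·279219416087930 + 7535114735571 = 12293189422604491 → 270706131563305062/12293189422604491
APPEND 4: p_14 = 4·270706131563305062 + 6148640957857649 = 1088973167211077897, q_14 = 4·12293189422604491 + 279219416087930 = 49451977106505894 → 1088973167211077897/49451977106505894
APPEND 43: p_15 = 43·1088973167211077897 + 270706131563305062 = 47096552321639654633, q_15 = 43·49451977106505894 + 12293189422604491 = 2138728205002357933 → 47096552321639654633/2138728205002357933
APPEND 40: p_16 = 40·47096552321639654633 + 1088973167211077897 = 1884951066032797263217, q_16 = 40·2138728205002357933 + 49451977106505894 = 85598580177200823214 → 1884951066032797263217/85598580177200823214
APPEND 30: p_17 = 30·1884951066032797263217 + 47096552321639654633 = 56595628533305557551143, q_17 = 30·85598580177200823214 + 2138728205002357933 = 2570096133521027054353 → 56595628533305557551143/2570096133521027054353

39131/1777
17054752/774483
8636784578747/392209914920
9252507822927/420170871803
165929417568506/7535114735571
270706131563305062/12293189422604491
1088973167211077897/49451977106505894
1884951066032797263217/85598580177200823214
56595628533305557551143/2570096133521027054353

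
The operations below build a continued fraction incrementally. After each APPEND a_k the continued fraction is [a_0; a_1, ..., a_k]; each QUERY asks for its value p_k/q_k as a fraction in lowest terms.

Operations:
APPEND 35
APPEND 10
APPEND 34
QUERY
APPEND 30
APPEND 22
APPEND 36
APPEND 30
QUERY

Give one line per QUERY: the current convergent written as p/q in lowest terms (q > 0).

APPEND 35: p_0 = 35·1 + 0 = 35, q_0 = 35·0 + 1 = 1 → 35/1
APPEND 10: p_1 = 10·35 + 1 = 351, q_1 = 10·1 + 0 = 10 → 351/10
APPEND 34: p_2 = 34·351 + 35 = 11969, q_2 = 34·10 + 1 = 341 → 11969/341
APPEND 30: p_3 = 30·11969 + 351 = 359421, q_3 = 30·341 + 10 = 10240 → 359421/10240
APPEND 22: p_4 = 22·359421 + 11969 = 7919231, q_4 = 22·10240 + 341 = 225621 → 7919231/225621
APPEND 36: p_5 = 36·7919231 + 359421 = 285451737, q_5 = 36·225621 + 10240 = 8132596 → 285451737/8132596
APPEND 30: p_6 = 30·285451737 + 7919231 = 8571471341, q_6 = 30·8132596 + 225621 = 244203501 → 8571471341/244203501

11969/341
8571471341/244203501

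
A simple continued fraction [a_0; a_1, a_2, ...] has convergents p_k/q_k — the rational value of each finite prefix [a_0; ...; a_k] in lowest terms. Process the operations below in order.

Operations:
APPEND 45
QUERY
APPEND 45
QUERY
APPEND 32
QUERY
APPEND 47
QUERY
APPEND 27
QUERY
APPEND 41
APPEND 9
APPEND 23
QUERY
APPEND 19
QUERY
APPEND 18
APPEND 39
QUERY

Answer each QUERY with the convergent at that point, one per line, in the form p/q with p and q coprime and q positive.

45/1
2026/45
64877/1441
3051245/67772
82448492/1831285
705651714052/15673414611
13437915970233/298473063007
9474375343921827/210437826463750

APPEND 45: p_0 = 45·1 + 0 = 45, q_0 = 45·0 + 1 = 1 → 45/1
APPEND 45: p_1 = 45·45 + 1 = 2026, q_1 = 45·1 + 0 = 45 → 2026/45
APPEND 32: p_2 = 32·2026 + 45 = 64877, q_2 = 32·45 + 1 = 1441 → 64877/1441
APPEND 47: p_3 = 47·64877 + 2026 = 3051245, q_3 = 47·1441 + 45 = 67772 → 3051245/67772
APPEND 27: p_4 = 27·3051245 + 64877 = 82448492, q_4 = 27·67772 + 1441 = 1831285 → 82448492/1831285
APPEND 41: p_5 = 41·82448492 + 3051245 = 3383439417, q_5 = 41·1831285 + 67772 = 75150457 → 3383439417/75150457
APPEND 9: p_6 = 9·3383439417 + 82448492 = 30533403245, q_6 = 9·75150457 + 1831285 = 678185398 → 30533403245/678185398
APPEND 23: p_7 = 23·30533403245 + 3383439417 = 705651714052, q_7 = 23·678185398 + 75150457 = 15673414611 → 705651714052/15673414611
APPEND 19: p_8 = 19·705651714052 + 30533403245 = 13437915970233, q_8 = 19·15673414611 + 678185398 = 298473063007 → 13437915970233/298473063007
APPEND 18: p_9 = 18·13437915970233 + 705651714052 = 242588139178246, q_9 = 18·298473063007 + 15673414611 = 5388188548737 → 242588139178246/5388188548737
APPEND 39: p_10 = 39·242588139178246 + 13437915970233 = 9474375343921827, q_10 = 39·5388188548737 + 298473063007 = 210437826463750 → 9474375343921827/210437826463750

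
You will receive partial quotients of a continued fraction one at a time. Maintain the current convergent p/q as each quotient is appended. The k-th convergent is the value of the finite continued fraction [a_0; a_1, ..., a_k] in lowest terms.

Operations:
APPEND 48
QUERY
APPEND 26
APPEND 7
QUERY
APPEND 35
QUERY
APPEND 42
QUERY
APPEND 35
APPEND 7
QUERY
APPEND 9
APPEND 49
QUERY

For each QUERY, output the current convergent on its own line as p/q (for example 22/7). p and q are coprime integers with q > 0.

48/1
8791/183
308934/6431
12984019/270285
3196231212/66535127
1435016926055/29872380028

APPEND 48: p_0 = 48·1 + 0 = 48, q_0 = 48·0 + 1 = 1 → 48/1
APPEND 26: p_1 = 26·48 + 1 = 1249, q_1 = 26·1 + 0 = 26 → 1249/26
APPEND 7: p_2 = 7·1249 + 48 = 8791, q_2 = 7·26 + 1 = 183 → 8791/183
APPEND 35: p_3 = 35·8791 + 1249 = 308934, q_3 = 35·183 + 26 = 6431 → 308934/6431
APPEND 42: p_4 = 42·308934 + 8791 = 12984019, q_4 = 42·6431 + 183 = 270285 → 12984019/270285
APPEND 35: p_5 = 35·12984019 + 308934 = 454749599, q_5 = 35·270285 + 6431 = 9466406 → 454749599/9466406
APPEND 7: p_6 = 7·454749599 + 12984019 = 3196231212, q_6 = 7·9466406 + 270285 = 66535127 → 3196231212/66535127
APPEND 9: p_7 = 9·3196231212 + 454749599 = 29220830507, q_7 = 9·66535127 + 9466406 = 608282549 → 29220830507/608282549
APPEND 49: p_8 = 49·29220830507 + 3196231212 = 1435016926055, q_8 = 49·608282549 + 66535127 = 29872380028 → 1435016926055/29872380028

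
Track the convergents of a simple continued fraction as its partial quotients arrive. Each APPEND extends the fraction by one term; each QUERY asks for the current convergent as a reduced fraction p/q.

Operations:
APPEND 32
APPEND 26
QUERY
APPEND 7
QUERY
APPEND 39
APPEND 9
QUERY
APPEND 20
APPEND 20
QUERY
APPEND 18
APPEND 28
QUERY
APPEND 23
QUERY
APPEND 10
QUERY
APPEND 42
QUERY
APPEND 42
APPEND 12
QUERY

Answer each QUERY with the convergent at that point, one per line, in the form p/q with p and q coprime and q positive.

833/26
5863/183
2071273/64650
835170273/26067910
422927326465/13200699114
9742403228559/304086602165
97846959612055/3054066720764
4119314706934869/128574888874253
2081428090517453505/64966967682146933

APPEND 32: p_0 = 32·1 + 0 = 32, q_0 = 32·0 + 1 = 1 → 32/1
APPEND 26: p_1 = 26·32 + 1 = 833, q_1 = 26·1 + 0 = 26 → 833/26
APPEND 7: p_2 = 7·833 + 32 = 5863, q_2 = 7·26 + 1 = 183 → 5863/183
APPEND 39: p_3 = 39·5863 + 833 = 229490, q_3 = 39·183 + 26 = 7163 → 229490/7163
APPEND 9: p_4 = 9·229490 + 5863 = 2071273, q_4 = 9·7163 + 183 = 64650 → 2071273/64650
APPEND 20: p_5 = 20·2071273 + 229490 = 41654950, q_5 = 20·64650 + 7163 = 1300163 → 41654950/1300163
APPEND 20: p_6 = 20·41654950 + 2071273 = 835170273, q_6 = 20·1300163 + 64650 = 26067910 → 835170273/26067910
APPEND 18: p_7 = 18·835170273 + 41654950 = 15074719864, q_7 = 18·26067910 + 1300163 = 470522543 → 15074719864/470522543
APPEND 28: p_8 = 28·15074719864 + 835170273 = 422927326465, q_8 = 28·470522543 + 26067910 = 13200699114 → 422927326465/13200699114
APPEND 23: p_9 = 23·422927326465 + 15074719864 = 9742403228559, q_9 = 23·13200699114 + 470522543 = 304086602165 → 9742403228559/304086602165
APPEND 10: p_10 = 10·9742403228559 + 422927326465 = 97846959612055, q_10 = 10·304086602165 + 13200699114 = 3054066720764 → 97846959612055/3054066720764
APPEND 42: p_11 = 42·97846959612055 + 9742403228559 = 4119314706934869, q_11 = 42·3054066720764 + 304086602165 = 128574888874253 → 4119314706934869/128574888874253
APPEND 42: p_12 = 42·4119314706934869 + 97846959612055 = 173109064650876553, q_12 = 42·128574888874253 + 3054066720764 = 5403199399439390 → 173109064650876553/5403199399439390
APPEND 12: p_13 = 12·173109064650876553 + 4119314706934869 = 2081428090517453505, q_13 = 12·5403199399439390 + 128574888874253 = 64966967682146933 → 2081428090517453505/64966967682146933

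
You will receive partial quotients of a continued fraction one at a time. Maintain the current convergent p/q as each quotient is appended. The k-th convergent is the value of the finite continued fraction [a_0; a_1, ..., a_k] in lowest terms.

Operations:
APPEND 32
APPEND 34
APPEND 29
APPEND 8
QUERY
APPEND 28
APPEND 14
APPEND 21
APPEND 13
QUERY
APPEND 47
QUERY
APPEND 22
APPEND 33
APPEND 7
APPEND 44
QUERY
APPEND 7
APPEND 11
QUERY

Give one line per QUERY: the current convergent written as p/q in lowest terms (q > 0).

253993/7930
27564606115/860603743
1297649129273/40514335416
293046206835634518/9149293170471239
22930629609751155217/715924820008931714

APPEND 32: p_0 = 32·1 + 0 = 32, q_0 = 32·0 + 1 = 1 → 32/1
APPEND 34: p_1 = 34·32 + 1 = 1089, q_1 = 34·1 + 0 = 34 → 1089/34
APPEND 29: p_2 = 29·1089 + 32 = 31613, q_2 = 29·34 + 1 = 987 → 31613/987
APPEND 8: p_3 = 8·31613 + 1089 = 253993, q_3 = 8·987 + 34 = 7930 → 253993/7930
APPEND 28: p_4 = 28·253993 + 31613 = 7143417, q_4 = 28·7930 + 987 = 223027 → 7143417/223027
APPEND 14: p_5 = 14·7143417 + 253993 = 100261831, q_5 = 14·223027 + 7930 = 3130308 → 100261831/3130308
APPEND 21: p_6 = 21·100261831 + 7143417 = 2112641868, q_6 = 21·3130308 + 223027 = 65959495 → 2112641868/65959495
APPEND 13: p_7 = 13·2112641868 + 100261831 = 27564606115, q_7 = 13·65959495 + 3130308 = 860603743 → 27564606115/860603743
APPEND 47: p_8 = 47·27564606115 + 2112641868 = 1297649129273, q_8 = 47·860603743 + 65959495 = 40514335416 → 1297649129273/40514335416
APPEND 22: p_9 = 22·1297649129273 + 27564606115 = 28575845450121, q_9 = 22·40514335416 + 860603743 = 892175982895 → 28575845450121/892175982895
APPEND 33: p_10 = 33·28575845450121 + 1297649129273 = 944300548983266, q_10 = 33·892175982895 + 40514335416 = 29482321770951 → 944300548983266/29482321770951
APPEND 7: p_11 = 7·944300548983266 + 28575845450121 = 6638679688332983, q_11 = 7·29482321770951 + 892175982895 = 207268428379552 → 6638679688332983/207268428379552
APPEND 44: p_12 = 44·6638679688332983 + 944300548983266 = 293046206835634518, q_12 = 44·207268428379552 + 29482321770951 = 9149293170471239 → 293046206835634518/9149293170471239
APPEND 7: p_13 = 7·293046206835634518 + 6638679688332983 = 2057962127537774609, q_13 = 7·9149293170471239 + 207268428379552 = 64252320621678225 → 2057962127537774609/64252320621678225
APPEND 11: p_14 = 11·2057962127537774609 + 293046206835634518 = 22930629609751155217, q_14 = 11·64252320621678225 + 9149293170471239 = 715924820008931714 → 22930629609751155217/715924820008931714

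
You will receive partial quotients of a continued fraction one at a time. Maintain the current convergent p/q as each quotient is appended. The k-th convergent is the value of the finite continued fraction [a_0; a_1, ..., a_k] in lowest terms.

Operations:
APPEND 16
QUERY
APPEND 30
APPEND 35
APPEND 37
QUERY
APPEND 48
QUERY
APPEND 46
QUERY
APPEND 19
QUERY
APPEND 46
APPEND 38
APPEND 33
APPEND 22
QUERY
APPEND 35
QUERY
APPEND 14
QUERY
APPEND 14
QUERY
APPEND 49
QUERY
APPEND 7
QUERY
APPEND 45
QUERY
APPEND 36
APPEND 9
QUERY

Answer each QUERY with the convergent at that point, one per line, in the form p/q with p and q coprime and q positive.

APPEND 16: p_0 = 16·1 + 0 = 16, q_0 = 16·0 + 1 = 1 → 16/1
APPEND 30: p_1 = 30·16 + 1 = 481, q_1 = 30·1 + 0 = 30 → 481/30
APPEND 35: p_2 = 35·481 + 16 = 16851, q_2 = 35·30 + 1 = 1051 → 16851/1051
APPEND 37: p_3 = 37·16851 + 481 = 623968, q_3 = 37·1051 + 30 = 38917 → 623968/38917
APPEND 48: p_4 = 48·623968 + 16851 = 29967315, q_4 = 48·38917 + 1051 = 1869067 → 29967315/1869067
APPEND 46: p_5 = 46·29967315 + 623968 = 1379120458, q_5 = 46·1869067 + 38917 = 86015999 → 1379120458/86015999
APPEND 19: p_6 = 19·1379120458 + 29967315 = 26233256017, q_6 = 19·86015999 + 1869067 = 1636173048 → 26233256017/1636173048
APPEND 46: p_7 = 46·26233256017 + 1379120458 = 1208108897240, q_7 = 46·1636173048 + 86015999 = 75349976207 → 1208108897240/75349976207
APPEND 38: p_8 = 38·1208108897240 + 26233256017 = 45934371351137, q_8 = 38·75349976207 + 1636173048 = 2864935268914 → 45934371351137/2864935268914
APPEND 33: p_9 = 33·45934371351137 + 1208108897240 = 1517042363484761, q_9 = 33·2864935268914 + 75349976207 = 94618213850369 → 1517042363484761/94618213850369
APPEND 22: p_10 = 22·1517042363484761 + 45934371351137 = 33420866368015879, q_10 = 22·94618213850369 + 2864935268914 = 2084465639977032 → 33420866368015879/2084465639977032
APPEND 35: p_11 = 35·33420866368015879 + 1517042363484761 = 1171247365244040526, q_11 = 35·2084465639977032 + 94618213850369 = 73050915613046489 → 1171247365244040526/73050915613046489
APPEND 14: p_12 = 14·1171247365244040526 + 33420866368015879 = 16430883979784583243, q_12 = 14·73050915613046489 + 2084465639977032 = 1024797284222627878 → 16430883979784583243/1024797284222627878
APPEND 14: p_13 = 14·16430883979784583243 + 1171247365244040526 = 231203623082228205928, q_13 = 14·1024797284222627878 + 73050915613046489 = 14420212894729836781 → 231203623082228205928/14420212894729836781
APPEND 49: p_14 = 49·231203623082228205928 + 16430883979784583243 = 11345408415008966673715, q_14 = 49·14420212894729836781 + 1024797284222627878 = 707615229125984630147 → 11345408415008966673715/707615229125984630147
APPEND 7: p_15 = 7·11345408415008966673715 + 231203623082228205928 = 79649062528144994921933, q_15 = 7·707615229125984630147 + 14420212894729836781 = 4967726816776622247810 → 79649062528144994921933/4967726816776622247810
APPEND 45: p_16 = 45·79649062528144994921933 + 11345408415008966673715 = 3595553222181533738160700, q_16 = 45·4967726816776622247810 + 707615229125984630147 = 224255321984073985781597 → 3595553222181533738160700/224255321984073985781597
APPEND 36: p_17 = 36·3595553222181533738160700 + 79649062528144994921933 = 129519565061063359568707133, q_17 = 36·224255321984073985781597 + 4967726816776622247810 = 8078159318243440110385302 → 129519565061063359568707133/8078159318243440110385302
APPEND 9: p_18 = 9·129519565061063359568707133 + 3595553222181533738160700 = 1169271638771751769856524897, q_18 = 9·8078159318243440110385302 + 224255321984073985781597 = 72927689186175034979249315 → 1169271638771751769856524897/72927689186175034979249315

16/1
623968/38917
29967315/1869067
1379120458/86015999
26233256017/1636173048
33420866368015879/2084465639977032
1171247365244040526/73050915613046489
16430883979784583243/1024797284222627878
231203623082228205928/14420212894729836781
11345408415008966673715/707615229125984630147
79649062528144994921933/4967726816776622247810
3595553222181533738160700/224255321984073985781597
1169271638771751769856524897/72927689186175034979249315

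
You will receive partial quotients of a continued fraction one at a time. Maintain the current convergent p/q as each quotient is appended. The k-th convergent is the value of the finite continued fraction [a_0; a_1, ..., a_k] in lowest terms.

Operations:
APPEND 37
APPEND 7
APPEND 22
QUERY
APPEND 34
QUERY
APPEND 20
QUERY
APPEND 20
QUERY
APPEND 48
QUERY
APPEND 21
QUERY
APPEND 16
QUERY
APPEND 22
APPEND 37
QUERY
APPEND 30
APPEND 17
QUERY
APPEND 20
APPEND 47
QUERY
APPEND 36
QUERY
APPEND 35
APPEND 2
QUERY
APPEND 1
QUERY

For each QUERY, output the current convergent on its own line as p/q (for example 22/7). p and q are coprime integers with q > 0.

APPEND 37: p_0 = 37·1 + 0 = 37, q_0 = 37·0 + 1 = 1 → 37/1
APPEND 7: p_1 = 7·37 + 1 = 260, q_1 = 7·1 + 0 = 7 → 260/7
APPEND 22: p_2 = 22·260 + 37 = 5757, q_2 = 22·7 + 1 = 155 → 5757/155
APPEND 34: p_3 = 34·5757 + 260 = 195998, q_3 = 34·155 + 7 = 5277 → 195998/5277
APPEND 20: p_4 = 20·195998 + 5757 = 3925717, q_4 = 20·5277 + 155 = 105695 → 3925717/105695
APPEND 20: p_5 = 20·3925717 + 195998 = 78710338, q_5 = 20·105695 + 5277 = 2119177 → 78710338/2119177
APPEND 48: p_6 = 48·78710338 + 3925717 = 3782021941, q_6 = 48·2119177 + 105695 = 101826191 → 3782021941/101826191
APPEND 21: p_7 = 21·3782021941 + 78710338 = 79501171099, q_7 = 21·101826191 + 2119177 = 2140469188 → 79501171099/2140469188
APPEND 16: p_8 = 16·79501171099 + 3782021941 = 1275800759525, q_8 = 16·2140469188 + 101826191 = 34349333199 → 1275800759525/34349333199
APPEND 22: p_9 = 22·1275800759525 + 79501171099 = 28147117880649, q_9 = 22·34349333199 + 2140469188 = 757825799566 → 28147117880649/757825799566
APPEND 37: p_10 = 37·28147117880649 + 1275800759525 = 1042719162343538, q_10 = 37·757825799566 + 34349333199 = 28073903917141 → 1042719162343538/28073903917141
APPEND 30: p_11 = 30·1042719162343538 + 28147117880649 = 31309721988186789, q_11 = 30·28073903917141 + 757825799566 = 842974943313796 → 31309721988186789/842974943313796
APPEND 17: p_12 = 17·31309721988186789 + 1042719162343538 = 533307992961518951, q_12 = 17·842974943313796 + 28073903917141 = 14358647940251673 → 533307992961518951/14358647940251673
APPEND 20: p_13 = 20·533307992961518951 + 31309721988186789 = 10697469581218565809, q_13 = 20·14358647940251673 + 842974943313796 = 288015933748347256 → 10697469581218565809/288015933748347256
APPEND 47: p_14 = 47·10697469581218565809 + 533307992961518951 = 503314378310234111974, q_14 = 47·288015933748347256 + 14358647940251673 = 13551107534112572705 → 503314378310234111974/13551107534112572705
APPEND 36: p_15 = 36·503314378310234111974 + 10697469581218565809 = 18130015088749646596873, q_15 = 36·13551107534112572705 + 288015933748347256 = 488127887161800964636 → 18130015088749646596873/488127887161800964636
APPEND 35: p_16 = 35·18130015088749646596873 + 503314378310234111974 = 635053842484547865002529, q_16 = 35·488127887161800964636 + 13551107534112572705 = 17098027158197146334965 → 635053842484547865002529/17098027158197146334965
APPEND 2: p_17 = 2·635053842484547865002529 + 18130015088749646596873 = 1288237700057845376601931, q_17 = 2·17098027158197146334965 + 488127887161800964636 = 34684182203556093634566 → 1288237700057845376601931/34684182203556093634566
APPEND 1: p_18 = 1·1288237700057845376601931 + 635053842484547865002529 = 1923291542542393241604460, q_18 = 1·34684182203556093634566 + 17098027158197146334965 = 51782209361753239969531 → 1923291542542393241604460/51782209361753239969531

5757/155
195998/5277
3925717/105695
78710338/2119177
3782021941/101826191
79501171099/2140469188
1275800759525/34349333199
1042719162343538/28073903917141
533307992961518951/14358647940251673
503314378310234111974/13551107534112572705
18130015088749646596873/488127887161800964636
1288237700057845376601931/34684182203556093634566
1923291542542393241604460/51782209361753239969531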